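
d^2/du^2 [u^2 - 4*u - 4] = 2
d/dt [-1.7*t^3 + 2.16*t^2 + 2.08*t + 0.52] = -5.1*t^2 + 4.32*t + 2.08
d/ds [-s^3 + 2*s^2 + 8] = s*(4 - 3*s)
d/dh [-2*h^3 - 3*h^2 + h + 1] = -6*h^2 - 6*h + 1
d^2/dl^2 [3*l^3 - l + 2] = 18*l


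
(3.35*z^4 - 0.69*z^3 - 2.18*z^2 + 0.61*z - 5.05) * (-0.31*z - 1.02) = -1.0385*z^5 - 3.2031*z^4 + 1.3796*z^3 + 2.0345*z^2 + 0.9433*z + 5.151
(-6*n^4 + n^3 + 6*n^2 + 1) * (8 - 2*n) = 12*n^5 - 50*n^4 - 4*n^3 + 48*n^2 - 2*n + 8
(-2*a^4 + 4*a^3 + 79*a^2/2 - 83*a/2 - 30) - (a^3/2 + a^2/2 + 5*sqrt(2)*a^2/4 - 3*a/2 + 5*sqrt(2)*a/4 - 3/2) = -2*a^4 + 7*a^3/2 - 5*sqrt(2)*a^2/4 + 39*a^2 - 40*a - 5*sqrt(2)*a/4 - 57/2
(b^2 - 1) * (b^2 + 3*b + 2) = b^4 + 3*b^3 + b^2 - 3*b - 2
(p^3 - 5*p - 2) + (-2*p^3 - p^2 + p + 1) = -p^3 - p^2 - 4*p - 1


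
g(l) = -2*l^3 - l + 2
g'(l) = -6*l^2 - 1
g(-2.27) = 27.66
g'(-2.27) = -31.92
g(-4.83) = 232.19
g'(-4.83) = -140.97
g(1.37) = -4.51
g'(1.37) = -12.26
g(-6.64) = 594.15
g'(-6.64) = -265.54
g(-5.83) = 404.14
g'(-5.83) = -204.93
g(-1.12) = 5.93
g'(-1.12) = -8.53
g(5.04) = -259.09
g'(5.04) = -153.41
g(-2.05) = 21.28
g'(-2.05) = -26.22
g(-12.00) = 3470.00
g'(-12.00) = -865.00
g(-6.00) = 440.00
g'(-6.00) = -217.00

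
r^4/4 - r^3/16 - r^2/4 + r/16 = r*(r/4 + 1/4)*(r - 1)*(r - 1/4)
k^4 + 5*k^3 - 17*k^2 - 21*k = k*(k - 3)*(k + 1)*(k + 7)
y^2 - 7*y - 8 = (y - 8)*(y + 1)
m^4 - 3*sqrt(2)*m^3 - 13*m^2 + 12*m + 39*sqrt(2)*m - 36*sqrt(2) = (m - 3)*(m - 1)*(m + 4)*(m - 3*sqrt(2))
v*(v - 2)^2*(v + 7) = v^4 + 3*v^3 - 24*v^2 + 28*v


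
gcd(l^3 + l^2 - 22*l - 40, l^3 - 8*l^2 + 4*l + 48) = l + 2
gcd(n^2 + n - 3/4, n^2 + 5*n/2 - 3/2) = n - 1/2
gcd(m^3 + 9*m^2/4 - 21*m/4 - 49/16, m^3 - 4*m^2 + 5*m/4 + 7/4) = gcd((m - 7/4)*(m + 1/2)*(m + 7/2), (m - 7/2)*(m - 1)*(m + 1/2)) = m + 1/2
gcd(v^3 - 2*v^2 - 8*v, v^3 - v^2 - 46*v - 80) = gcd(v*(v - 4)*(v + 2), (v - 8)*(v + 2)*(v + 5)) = v + 2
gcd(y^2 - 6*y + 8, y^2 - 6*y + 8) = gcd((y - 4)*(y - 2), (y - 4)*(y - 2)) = y^2 - 6*y + 8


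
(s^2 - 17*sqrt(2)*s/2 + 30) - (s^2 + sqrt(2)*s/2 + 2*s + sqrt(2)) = -9*sqrt(2)*s - 2*s - sqrt(2) + 30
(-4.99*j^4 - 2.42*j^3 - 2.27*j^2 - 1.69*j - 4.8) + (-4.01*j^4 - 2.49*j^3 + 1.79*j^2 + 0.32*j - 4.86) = -9.0*j^4 - 4.91*j^3 - 0.48*j^2 - 1.37*j - 9.66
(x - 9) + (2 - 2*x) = -x - 7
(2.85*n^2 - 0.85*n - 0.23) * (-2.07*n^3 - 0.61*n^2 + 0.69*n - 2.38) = -5.8995*n^5 + 0.0209999999999999*n^4 + 2.9611*n^3 - 7.2292*n^2 + 1.8643*n + 0.5474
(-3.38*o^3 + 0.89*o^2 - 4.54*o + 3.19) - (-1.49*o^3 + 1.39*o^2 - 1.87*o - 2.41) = -1.89*o^3 - 0.5*o^2 - 2.67*o + 5.6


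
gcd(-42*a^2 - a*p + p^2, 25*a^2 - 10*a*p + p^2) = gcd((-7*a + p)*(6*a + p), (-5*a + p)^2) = 1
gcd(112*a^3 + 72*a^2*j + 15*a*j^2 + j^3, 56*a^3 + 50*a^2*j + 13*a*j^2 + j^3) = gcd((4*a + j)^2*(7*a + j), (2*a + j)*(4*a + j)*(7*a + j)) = 28*a^2 + 11*a*j + j^2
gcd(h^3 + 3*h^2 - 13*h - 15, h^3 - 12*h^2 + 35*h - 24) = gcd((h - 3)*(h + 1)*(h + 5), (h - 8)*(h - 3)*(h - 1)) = h - 3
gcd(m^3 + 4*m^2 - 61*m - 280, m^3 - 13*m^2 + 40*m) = m - 8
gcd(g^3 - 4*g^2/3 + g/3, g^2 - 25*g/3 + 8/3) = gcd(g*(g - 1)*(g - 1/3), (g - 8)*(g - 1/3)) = g - 1/3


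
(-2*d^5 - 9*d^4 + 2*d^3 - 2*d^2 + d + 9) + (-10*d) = -2*d^5 - 9*d^4 + 2*d^3 - 2*d^2 - 9*d + 9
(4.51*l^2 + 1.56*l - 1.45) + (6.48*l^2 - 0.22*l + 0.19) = 10.99*l^2 + 1.34*l - 1.26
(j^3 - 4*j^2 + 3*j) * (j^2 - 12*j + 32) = j^5 - 16*j^4 + 83*j^3 - 164*j^2 + 96*j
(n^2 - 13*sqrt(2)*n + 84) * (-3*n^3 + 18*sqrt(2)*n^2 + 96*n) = -3*n^5 + 57*sqrt(2)*n^4 - 624*n^3 + 264*sqrt(2)*n^2 + 8064*n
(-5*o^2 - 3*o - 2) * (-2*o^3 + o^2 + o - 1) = 10*o^5 + o^4 - 4*o^3 + o + 2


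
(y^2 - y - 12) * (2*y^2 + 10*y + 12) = 2*y^4 + 8*y^3 - 22*y^2 - 132*y - 144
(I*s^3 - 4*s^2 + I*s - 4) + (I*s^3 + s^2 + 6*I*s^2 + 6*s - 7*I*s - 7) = 2*I*s^3 - 3*s^2 + 6*I*s^2 + 6*s - 6*I*s - 11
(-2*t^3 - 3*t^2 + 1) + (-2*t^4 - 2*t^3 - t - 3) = -2*t^4 - 4*t^3 - 3*t^2 - t - 2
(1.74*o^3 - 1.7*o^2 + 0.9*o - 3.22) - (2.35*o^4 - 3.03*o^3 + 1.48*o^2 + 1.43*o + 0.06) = -2.35*o^4 + 4.77*o^3 - 3.18*o^2 - 0.53*o - 3.28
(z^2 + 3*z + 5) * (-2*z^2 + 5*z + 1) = -2*z^4 - z^3 + 6*z^2 + 28*z + 5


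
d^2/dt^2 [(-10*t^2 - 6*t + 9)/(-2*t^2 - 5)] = 8*(6*t^3 - 102*t^2 - 45*t + 85)/(8*t^6 + 60*t^4 + 150*t^2 + 125)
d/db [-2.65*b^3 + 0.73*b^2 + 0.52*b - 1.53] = -7.95*b^2 + 1.46*b + 0.52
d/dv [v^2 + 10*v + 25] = 2*v + 10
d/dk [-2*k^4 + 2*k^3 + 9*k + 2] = -8*k^3 + 6*k^2 + 9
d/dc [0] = 0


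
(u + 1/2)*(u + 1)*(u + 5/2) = u^3 + 4*u^2 + 17*u/4 + 5/4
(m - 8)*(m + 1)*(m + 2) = m^3 - 5*m^2 - 22*m - 16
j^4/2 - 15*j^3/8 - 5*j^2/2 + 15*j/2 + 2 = (j/2 + 1)*(j - 4)*(j - 2)*(j + 1/4)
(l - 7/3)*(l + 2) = l^2 - l/3 - 14/3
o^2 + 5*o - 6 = (o - 1)*(o + 6)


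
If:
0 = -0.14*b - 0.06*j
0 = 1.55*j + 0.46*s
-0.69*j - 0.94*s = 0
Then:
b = 0.00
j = 0.00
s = 0.00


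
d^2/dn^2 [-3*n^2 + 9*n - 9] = -6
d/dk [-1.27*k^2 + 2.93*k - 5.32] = 2.93 - 2.54*k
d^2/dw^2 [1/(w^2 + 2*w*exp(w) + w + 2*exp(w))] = 2*(-(w*exp(w) + 3*exp(w) + 1)*(w^2 + 2*w*exp(w) + w + 2*exp(w)) + (2*w*exp(w) + 2*w + 4*exp(w) + 1)^2)/(w^2 + 2*w*exp(w) + w + 2*exp(w))^3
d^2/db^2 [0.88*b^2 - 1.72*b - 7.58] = 1.76000000000000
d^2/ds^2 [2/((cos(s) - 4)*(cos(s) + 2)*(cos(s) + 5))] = 6*(-8*(1 - cos(s)^2)^2 + 4*sin(s)^6 + cos(s)^6 - 11*cos(s)^5 - 50*cos(s)^3 - 290*cos(s)^2 + 212*cos(s) + 300)/((cos(s) - 4)^3*(cos(s) + 2)^3*(cos(s) + 5)^3)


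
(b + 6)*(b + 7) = b^2 + 13*b + 42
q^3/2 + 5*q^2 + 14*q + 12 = (q/2 + 1)*(q + 2)*(q + 6)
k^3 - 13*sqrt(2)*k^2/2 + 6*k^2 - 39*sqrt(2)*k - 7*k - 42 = (k + 6)*(k - 7*sqrt(2))*(k + sqrt(2)/2)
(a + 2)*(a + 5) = a^2 + 7*a + 10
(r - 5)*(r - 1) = r^2 - 6*r + 5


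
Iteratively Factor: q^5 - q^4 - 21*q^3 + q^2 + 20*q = (q)*(q^4 - q^3 - 21*q^2 + q + 20) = q*(q + 4)*(q^3 - 5*q^2 - q + 5) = q*(q - 1)*(q + 4)*(q^2 - 4*q - 5) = q*(q - 5)*(q - 1)*(q + 4)*(q + 1)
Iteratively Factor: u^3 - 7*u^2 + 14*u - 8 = (u - 4)*(u^2 - 3*u + 2) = (u - 4)*(u - 1)*(u - 2)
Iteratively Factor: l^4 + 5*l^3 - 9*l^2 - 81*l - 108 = (l + 3)*(l^3 + 2*l^2 - 15*l - 36) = (l + 3)^2*(l^2 - l - 12) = (l + 3)^3*(l - 4)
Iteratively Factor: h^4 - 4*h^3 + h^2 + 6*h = (h + 1)*(h^3 - 5*h^2 + 6*h) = h*(h + 1)*(h^2 - 5*h + 6) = h*(h - 3)*(h + 1)*(h - 2)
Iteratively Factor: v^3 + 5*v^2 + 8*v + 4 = (v + 1)*(v^2 + 4*v + 4) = (v + 1)*(v + 2)*(v + 2)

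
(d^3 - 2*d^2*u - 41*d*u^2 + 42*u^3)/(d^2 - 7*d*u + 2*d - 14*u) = (d^2 + 5*d*u - 6*u^2)/(d + 2)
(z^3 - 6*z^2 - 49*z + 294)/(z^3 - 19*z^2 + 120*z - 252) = (z + 7)/(z - 6)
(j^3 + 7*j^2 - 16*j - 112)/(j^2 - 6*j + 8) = (j^2 + 11*j + 28)/(j - 2)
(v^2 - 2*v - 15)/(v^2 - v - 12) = (v - 5)/(v - 4)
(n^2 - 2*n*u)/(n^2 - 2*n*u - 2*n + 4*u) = n/(n - 2)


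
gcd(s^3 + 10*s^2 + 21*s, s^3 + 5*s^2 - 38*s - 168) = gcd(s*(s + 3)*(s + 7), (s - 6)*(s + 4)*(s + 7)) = s + 7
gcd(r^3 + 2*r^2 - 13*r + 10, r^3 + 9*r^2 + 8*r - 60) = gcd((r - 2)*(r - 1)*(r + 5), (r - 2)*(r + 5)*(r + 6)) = r^2 + 3*r - 10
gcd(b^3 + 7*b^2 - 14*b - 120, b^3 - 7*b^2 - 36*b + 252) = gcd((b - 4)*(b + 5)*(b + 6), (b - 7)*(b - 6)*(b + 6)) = b + 6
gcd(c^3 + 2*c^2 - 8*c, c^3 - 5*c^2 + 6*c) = c^2 - 2*c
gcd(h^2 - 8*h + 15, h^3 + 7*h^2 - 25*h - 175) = h - 5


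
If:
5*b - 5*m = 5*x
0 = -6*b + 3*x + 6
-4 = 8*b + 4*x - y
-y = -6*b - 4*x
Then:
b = -2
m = 4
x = -6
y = -36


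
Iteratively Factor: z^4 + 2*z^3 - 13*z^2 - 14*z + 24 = (z + 4)*(z^3 - 2*z^2 - 5*z + 6) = (z - 1)*(z + 4)*(z^2 - z - 6) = (z - 1)*(z + 2)*(z + 4)*(z - 3)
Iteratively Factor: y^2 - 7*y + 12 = (y - 4)*(y - 3)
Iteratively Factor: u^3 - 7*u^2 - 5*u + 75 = (u + 3)*(u^2 - 10*u + 25) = (u - 5)*(u + 3)*(u - 5)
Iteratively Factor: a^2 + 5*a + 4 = (a + 4)*(a + 1)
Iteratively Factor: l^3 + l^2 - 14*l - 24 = (l + 3)*(l^2 - 2*l - 8) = (l + 2)*(l + 3)*(l - 4)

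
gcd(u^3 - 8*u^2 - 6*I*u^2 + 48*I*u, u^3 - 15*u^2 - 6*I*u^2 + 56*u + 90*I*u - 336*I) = u^2 + u*(-8 - 6*I) + 48*I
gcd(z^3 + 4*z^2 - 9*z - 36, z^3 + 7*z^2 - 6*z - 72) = z^2 + z - 12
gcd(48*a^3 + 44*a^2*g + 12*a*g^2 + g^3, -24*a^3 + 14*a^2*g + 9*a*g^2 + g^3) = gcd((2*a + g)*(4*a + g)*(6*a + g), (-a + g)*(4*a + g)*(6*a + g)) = 24*a^2 + 10*a*g + g^2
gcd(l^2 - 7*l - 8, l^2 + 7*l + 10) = 1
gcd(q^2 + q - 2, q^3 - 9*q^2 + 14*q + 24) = 1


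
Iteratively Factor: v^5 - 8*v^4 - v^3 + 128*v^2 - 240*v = (v - 5)*(v^4 - 3*v^3 - 16*v^2 + 48*v) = (v - 5)*(v + 4)*(v^3 - 7*v^2 + 12*v) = v*(v - 5)*(v + 4)*(v^2 - 7*v + 12) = v*(v - 5)*(v - 3)*(v + 4)*(v - 4)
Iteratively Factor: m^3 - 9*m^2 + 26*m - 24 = (m - 2)*(m^2 - 7*m + 12) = (m - 3)*(m - 2)*(m - 4)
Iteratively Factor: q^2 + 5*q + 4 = (q + 1)*(q + 4)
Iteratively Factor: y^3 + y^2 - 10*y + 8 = (y - 2)*(y^2 + 3*y - 4) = (y - 2)*(y + 4)*(y - 1)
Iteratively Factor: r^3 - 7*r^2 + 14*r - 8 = (r - 2)*(r^2 - 5*r + 4) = (r - 4)*(r - 2)*(r - 1)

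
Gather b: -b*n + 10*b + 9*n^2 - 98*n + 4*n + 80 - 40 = b*(10 - n) + 9*n^2 - 94*n + 40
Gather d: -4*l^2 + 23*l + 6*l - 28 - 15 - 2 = -4*l^2 + 29*l - 45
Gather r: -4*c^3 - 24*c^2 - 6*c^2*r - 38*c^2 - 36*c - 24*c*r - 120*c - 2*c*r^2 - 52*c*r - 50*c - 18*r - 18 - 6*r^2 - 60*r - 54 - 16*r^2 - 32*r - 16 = -4*c^3 - 62*c^2 - 206*c + r^2*(-2*c - 22) + r*(-6*c^2 - 76*c - 110) - 88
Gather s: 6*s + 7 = 6*s + 7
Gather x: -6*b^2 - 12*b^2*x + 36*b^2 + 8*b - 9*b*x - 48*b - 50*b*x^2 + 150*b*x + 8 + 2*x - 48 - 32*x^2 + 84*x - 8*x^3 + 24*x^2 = 30*b^2 - 40*b - 8*x^3 + x^2*(-50*b - 8) + x*(-12*b^2 + 141*b + 86) - 40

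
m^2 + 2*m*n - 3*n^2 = (m - n)*(m + 3*n)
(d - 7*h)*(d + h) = d^2 - 6*d*h - 7*h^2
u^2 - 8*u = u*(u - 8)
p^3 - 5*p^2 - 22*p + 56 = (p - 7)*(p - 2)*(p + 4)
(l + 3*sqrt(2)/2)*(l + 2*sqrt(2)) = l^2 + 7*sqrt(2)*l/2 + 6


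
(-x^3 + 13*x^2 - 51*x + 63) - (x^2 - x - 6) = -x^3 + 12*x^2 - 50*x + 69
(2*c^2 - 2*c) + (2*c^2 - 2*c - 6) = 4*c^2 - 4*c - 6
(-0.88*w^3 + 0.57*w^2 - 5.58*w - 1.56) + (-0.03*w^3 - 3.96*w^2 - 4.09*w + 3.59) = -0.91*w^3 - 3.39*w^2 - 9.67*w + 2.03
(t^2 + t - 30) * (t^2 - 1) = t^4 + t^3 - 31*t^2 - t + 30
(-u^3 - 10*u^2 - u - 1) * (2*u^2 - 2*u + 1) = -2*u^5 - 18*u^4 + 17*u^3 - 10*u^2 + u - 1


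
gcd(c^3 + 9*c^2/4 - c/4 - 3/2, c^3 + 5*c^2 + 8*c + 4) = c^2 + 3*c + 2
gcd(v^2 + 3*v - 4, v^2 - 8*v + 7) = v - 1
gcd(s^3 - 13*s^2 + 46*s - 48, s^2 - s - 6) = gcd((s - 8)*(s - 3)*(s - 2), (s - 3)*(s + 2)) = s - 3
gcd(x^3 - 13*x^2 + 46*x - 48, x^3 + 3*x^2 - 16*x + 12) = x - 2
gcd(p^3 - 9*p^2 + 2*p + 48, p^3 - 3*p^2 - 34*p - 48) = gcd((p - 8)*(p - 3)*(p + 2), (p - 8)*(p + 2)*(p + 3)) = p^2 - 6*p - 16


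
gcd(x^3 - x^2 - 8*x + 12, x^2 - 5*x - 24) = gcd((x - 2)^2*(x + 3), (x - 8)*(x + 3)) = x + 3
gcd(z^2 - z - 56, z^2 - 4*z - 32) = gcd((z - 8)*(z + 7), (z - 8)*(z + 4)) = z - 8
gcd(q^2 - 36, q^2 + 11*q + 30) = q + 6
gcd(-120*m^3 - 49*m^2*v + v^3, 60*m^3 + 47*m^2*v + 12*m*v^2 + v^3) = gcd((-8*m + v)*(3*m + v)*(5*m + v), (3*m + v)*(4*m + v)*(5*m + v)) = 15*m^2 + 8*m*v + v^2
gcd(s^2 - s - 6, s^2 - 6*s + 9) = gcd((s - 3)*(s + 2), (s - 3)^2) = s - 3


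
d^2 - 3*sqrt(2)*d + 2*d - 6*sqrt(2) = (d + 2)*(d - 3*sqrt(2))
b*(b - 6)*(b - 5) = b^3 - 11*b^2 + 30*b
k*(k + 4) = k^2 + 4*k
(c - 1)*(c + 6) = c^2 + 5*c - 6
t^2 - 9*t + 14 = (t - 7)*(t - 2)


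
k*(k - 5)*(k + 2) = k^3 - 3*k^2 - 10*k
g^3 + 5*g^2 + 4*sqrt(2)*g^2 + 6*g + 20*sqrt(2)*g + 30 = (g + 5)*(g + sqrt(2))*(g + 3*sqrt(2))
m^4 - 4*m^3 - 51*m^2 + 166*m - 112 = (m - 8)*(m - 2)*(m - 1)*(m + 7)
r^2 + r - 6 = (r - 2)*(r + 3)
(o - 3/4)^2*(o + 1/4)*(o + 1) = o^4 - o^3/4 - 17*o^2/16 + 21*o/64 + 9/64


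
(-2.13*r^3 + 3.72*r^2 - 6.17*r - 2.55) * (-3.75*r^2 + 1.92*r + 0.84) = 7.9875*r^5 - 18.0396*r^4 + 28.4907*r^3 + 0.840900000000001*r^2 - 10.0788*r - 2.142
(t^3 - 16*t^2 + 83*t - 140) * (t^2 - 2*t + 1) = t^5 - 18*t^4 + 116*t^3 - 322*t^2 + 363*t - 140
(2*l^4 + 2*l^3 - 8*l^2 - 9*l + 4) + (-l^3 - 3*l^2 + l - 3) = 2*l^4 + l^3 - 11*l^2 - 8*l + 1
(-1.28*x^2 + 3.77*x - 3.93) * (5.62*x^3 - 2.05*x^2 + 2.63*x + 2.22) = -7.1936*x^5 + 23.8114*x^4 - 33.1815*x^3 + 15.13*x^2 - 1.9665*x - 8.7246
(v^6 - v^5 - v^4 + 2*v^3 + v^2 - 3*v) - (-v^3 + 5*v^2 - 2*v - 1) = v^6 - v^5 - v^4 + 3*v^3 - 4*v^2 - v + 1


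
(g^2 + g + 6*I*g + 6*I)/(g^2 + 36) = (g + 1)/(g - 6*I)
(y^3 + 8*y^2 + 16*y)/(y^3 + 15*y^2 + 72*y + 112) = y/(y + 7)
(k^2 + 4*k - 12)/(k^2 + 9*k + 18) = (k - 2)/(k + 3)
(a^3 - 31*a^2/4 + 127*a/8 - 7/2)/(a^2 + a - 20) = (8*a^2 - 30*a + 7)/(8*(a + 5))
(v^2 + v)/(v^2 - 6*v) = (v + 1)/(v - 6)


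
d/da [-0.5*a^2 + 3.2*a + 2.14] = 3.2 - 1.0*a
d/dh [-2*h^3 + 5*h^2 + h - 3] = -6*h^2 + 10*h + 1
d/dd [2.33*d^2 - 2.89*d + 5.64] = 4.66*d - 2.89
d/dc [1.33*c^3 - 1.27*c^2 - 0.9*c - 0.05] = 3.99*c^2 - 2.54*c - 0.9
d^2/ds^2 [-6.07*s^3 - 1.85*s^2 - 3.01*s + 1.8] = -36.42*s - 3.7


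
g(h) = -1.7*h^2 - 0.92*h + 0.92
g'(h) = -3.4*h - 0.92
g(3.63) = -24.82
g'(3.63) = -13.26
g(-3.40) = -15.60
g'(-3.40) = 10.64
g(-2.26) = -5.68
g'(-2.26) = 6.76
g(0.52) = -0.02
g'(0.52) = -2.69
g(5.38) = -53.24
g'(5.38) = -19.21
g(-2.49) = -7.33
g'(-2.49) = 7.55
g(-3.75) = -19.54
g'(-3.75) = 11.83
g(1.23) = -2.78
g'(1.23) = -5.10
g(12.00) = -254.92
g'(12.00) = -41.72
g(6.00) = -65.80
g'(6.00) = -21.32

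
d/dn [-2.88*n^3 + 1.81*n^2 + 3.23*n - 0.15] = -8.64*n^2 + 3.62*n + 3.23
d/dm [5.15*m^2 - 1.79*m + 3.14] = 10.3*m - 1.79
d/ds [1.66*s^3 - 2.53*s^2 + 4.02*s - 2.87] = 4.98*s^2 - 5.06*s + 4.02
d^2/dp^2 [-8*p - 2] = 0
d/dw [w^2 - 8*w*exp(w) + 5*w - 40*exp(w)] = -8*w*exp(w) + 2*w - 48*exp(w) + 5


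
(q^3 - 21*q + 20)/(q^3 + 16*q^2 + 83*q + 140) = (q^2 - 5*q + 4)/(q^2 + 11*q + 28)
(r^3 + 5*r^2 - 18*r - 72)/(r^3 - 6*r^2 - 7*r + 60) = (r + 6)/(r - 5)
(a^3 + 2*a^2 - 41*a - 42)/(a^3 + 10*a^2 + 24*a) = (a^3 + 2*a^2 - 41*a - 42)/(a*(a^2 + 10*a + 24))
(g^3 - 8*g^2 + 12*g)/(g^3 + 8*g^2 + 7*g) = (g^2 - 8*g + 12)/(g^2 + 8*g + 7)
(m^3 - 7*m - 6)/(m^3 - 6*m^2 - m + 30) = (m + 1)/(m - 5)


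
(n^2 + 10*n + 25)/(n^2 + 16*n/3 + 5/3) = 3*(n + 5)/(3*n + 1)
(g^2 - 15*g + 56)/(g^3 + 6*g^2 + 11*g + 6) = (g^2 - 15*g + 56)/(g^3 + 6*g^2 + 11*g + 6)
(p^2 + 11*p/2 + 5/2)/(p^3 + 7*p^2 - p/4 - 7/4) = 2*(p + 5)/(2*p^2 + 13*p - 7)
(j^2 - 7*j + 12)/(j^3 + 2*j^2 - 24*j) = (j - 3)/(j*(j + 6))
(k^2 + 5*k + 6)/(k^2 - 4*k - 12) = (k + 3)/(k - 6)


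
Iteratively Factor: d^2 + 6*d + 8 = (d + 4)*(d + 2)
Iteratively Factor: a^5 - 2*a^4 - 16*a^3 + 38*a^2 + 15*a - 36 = (a + 1)*(a^4 - 3*a^3 - 13*a^2 + 51*a - 36) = (a + 1)*(a + 4)*(a^3 - 7*a^2 + 15*a - 9) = (a - 1)*(a + 1)*(a + 4)*(a^2 - 6*a + 9) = (a - 3)*(a - 1)*(a + 1)*(a + 4)*(a - 3)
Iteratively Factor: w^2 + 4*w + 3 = (w + 3)*(w + 1)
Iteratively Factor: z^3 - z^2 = (z - 1)*(z^2) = z*(z - 1)*(z)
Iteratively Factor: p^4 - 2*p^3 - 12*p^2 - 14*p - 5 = (p - 5)*(p^3 + 3*p^2 + 3*p + 1) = (p - 5)*(p + 1)*(p^2 + 2*p + 1) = (p - 5)*(p + 1)^2*(p + 1)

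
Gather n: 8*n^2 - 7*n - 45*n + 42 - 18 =8*n^2 - 52*n + 24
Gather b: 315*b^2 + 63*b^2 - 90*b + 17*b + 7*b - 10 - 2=378*b^2 - 66*b - 12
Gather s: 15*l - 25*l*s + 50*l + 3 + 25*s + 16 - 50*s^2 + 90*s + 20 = 65*l - 50*s^2 + s*(115 - 25*l) + 39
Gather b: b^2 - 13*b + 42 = b^2 - 13*b + 42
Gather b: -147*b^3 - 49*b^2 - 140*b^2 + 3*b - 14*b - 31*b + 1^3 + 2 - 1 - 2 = -147*b^3 - 189*b^2 - 42*b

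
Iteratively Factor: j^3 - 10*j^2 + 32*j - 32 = (j - 2)*(j^2 - 8*j + 16) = (j - 4)*(j - 2)*(j - 4)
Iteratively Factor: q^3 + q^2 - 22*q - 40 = (q - 5)*(q^2 + 6*q + 8) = (q - 5)*(q + 2)*(q + 4)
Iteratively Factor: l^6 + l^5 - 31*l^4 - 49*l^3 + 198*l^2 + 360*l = (l + 3)*(l^5 - 2*l^4 - 25*l^3 + 26*l^2 + 120*l) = (l - 3)*(l + 3)*(l^4 + l^3 - 22*l^2 - 40*l) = l*(l - 3)*(l + 3)*(l^3 + l^2 - 22*l - 40) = l*(l - 3)*(l + 3)*(l + 4)*(l^2 - 3*l - 10) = l*(l - 3)*(l + 2)*(l + 3)*(l + 4)*(l - 5)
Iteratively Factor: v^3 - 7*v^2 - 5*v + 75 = (v - 5)*(v^2 - 2*v - 15) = (v - 5)*(v + 3)*(v - 5)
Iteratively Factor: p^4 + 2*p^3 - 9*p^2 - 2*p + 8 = (p + 4)*(p^3 - 2*p^2 - p + 2) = (p + 1)*(p + 4)*(p^2 - 3*p + 2) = (p - 1)*(p + 1)*(p + 4)*(p - 2)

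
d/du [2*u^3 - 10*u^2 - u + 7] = 6*u^2 - 20*u - 1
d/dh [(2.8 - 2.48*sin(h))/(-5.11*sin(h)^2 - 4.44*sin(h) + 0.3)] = (-12.6728*sin(h)^2 + 28.616*sin(h) + 11.688)*cos(h)/(26.1121*sin(h)^4 + 45.3768*sin(h)^3 + 16.6476*sin(h)^2 - 2.664*sin(h) + 0.09)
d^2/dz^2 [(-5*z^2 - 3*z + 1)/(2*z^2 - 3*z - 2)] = 2*(-42*z^3 - 48*z^2 - 54*z + 11)/(8*z^6 - 36*z^5 + 30*z^4 + 45*z^3 - 30*z^2 - 36*z - 8)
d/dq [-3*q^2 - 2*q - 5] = -6*q - 2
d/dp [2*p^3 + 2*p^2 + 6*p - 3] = 6*p^2 + 4*p + 6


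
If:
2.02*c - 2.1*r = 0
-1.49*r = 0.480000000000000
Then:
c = -0.33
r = -0.32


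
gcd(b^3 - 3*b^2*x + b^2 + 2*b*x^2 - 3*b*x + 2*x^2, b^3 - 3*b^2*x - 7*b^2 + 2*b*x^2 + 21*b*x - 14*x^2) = b^2 - 3*b*x + 2*x^2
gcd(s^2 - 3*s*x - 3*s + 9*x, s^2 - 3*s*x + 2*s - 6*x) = -s + 3*x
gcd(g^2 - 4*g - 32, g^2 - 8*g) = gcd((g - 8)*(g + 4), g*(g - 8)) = g - 8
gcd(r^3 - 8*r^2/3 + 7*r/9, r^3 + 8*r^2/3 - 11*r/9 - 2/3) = 1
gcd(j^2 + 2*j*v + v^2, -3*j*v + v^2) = 1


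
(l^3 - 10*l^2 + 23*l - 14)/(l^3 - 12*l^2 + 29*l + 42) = (l^2 - 3*l + 2)/(l^2 - 5*l - 6)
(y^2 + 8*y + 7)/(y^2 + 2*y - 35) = (y + 1)/(y - 5)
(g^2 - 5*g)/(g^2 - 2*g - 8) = g*(5 - g)/(-g^2 + 2*g + 8)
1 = 1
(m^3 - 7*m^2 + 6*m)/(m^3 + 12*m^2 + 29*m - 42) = m*(m - 6)/(m^2 + 13*m + 42)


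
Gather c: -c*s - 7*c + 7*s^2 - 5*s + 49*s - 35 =c*(-s - 7) + 7*s^2 + 44*s - 35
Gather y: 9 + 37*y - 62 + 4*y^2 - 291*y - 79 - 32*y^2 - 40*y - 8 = -28*y^2 - 294*y - 140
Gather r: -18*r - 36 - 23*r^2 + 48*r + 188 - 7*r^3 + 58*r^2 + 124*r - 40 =-7*r^3 + 35*r^2 + 154*r + 112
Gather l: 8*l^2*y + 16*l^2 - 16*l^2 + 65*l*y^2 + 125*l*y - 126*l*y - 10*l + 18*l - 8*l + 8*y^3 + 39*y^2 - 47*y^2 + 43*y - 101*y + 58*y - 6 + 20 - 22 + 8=8*l^2*y + l*(65*y^2 - y) + 8*y^3 - 8*y^2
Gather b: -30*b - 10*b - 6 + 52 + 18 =64 - 40*b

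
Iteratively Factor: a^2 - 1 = (a + 1)*(a - 1)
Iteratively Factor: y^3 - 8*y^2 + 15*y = (y - 5)*(y^2 - 3*y) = (y - 5)*(y - 3)*(y)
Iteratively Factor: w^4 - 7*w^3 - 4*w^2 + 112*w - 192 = (w - 3)*(w^3 - 4*w^2 - 16*w + 64) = (w - 3)*(w + 4)*(w^2 - 8*w + 16) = (w - 4)*(w - 3)*(w + 4)*(w - 4)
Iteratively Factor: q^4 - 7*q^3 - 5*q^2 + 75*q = (q)*(q^3 - 7*q^2 - 5*q + 75) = q*(q + 3)*(q^2 - 10*q + 25) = q*(q - 5)*(q + 3)*(q - 5)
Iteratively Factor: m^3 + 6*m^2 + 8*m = (m)*(m^2 + 6*m + 8) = m*(m + 4)*(m + 2)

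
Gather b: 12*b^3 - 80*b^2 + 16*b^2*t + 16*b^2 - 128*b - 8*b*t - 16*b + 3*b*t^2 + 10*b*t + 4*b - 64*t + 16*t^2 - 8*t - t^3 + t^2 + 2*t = 12*b^3 + b^2*(16*t - 64) + b*(3*t^2 + 2*t - 140) - t^3 + 17*t^2 - 70*t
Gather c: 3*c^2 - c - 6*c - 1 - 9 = 3*c^2 - 7*c - 10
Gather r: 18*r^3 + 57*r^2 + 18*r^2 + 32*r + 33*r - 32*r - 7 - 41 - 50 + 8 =18*r^3 + 75*r^2 + 33*r - 90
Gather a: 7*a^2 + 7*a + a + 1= 7*a^2 + 8*a + 1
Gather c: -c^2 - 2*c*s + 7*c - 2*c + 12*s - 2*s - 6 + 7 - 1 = -c^2 + c*(5 - 2*s) + 10*s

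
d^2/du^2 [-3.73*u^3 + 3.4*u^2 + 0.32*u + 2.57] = 6.8 - 22.38*u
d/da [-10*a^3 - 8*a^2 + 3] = 2*a*(-15*a - 8)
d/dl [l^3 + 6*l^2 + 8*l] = 3*l^2 + 12*l + 8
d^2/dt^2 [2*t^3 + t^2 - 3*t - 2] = 12*t + 2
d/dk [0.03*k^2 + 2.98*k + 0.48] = 0.06*k + 2.98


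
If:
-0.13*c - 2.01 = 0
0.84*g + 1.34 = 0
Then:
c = -15.46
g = -1.60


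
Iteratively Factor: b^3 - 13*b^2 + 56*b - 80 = (b - 4)*(b^2 - 9*b + 20) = (b - 4)^2*(b - 5)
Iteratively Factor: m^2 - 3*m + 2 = (m - 1)*(m - 2)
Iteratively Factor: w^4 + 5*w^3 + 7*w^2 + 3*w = (w + 1)*(w^3 + 4*w^2 + 3*w) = (w + 1)^2*(w^2 + 3*w) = w*(w + 1)^2*(w + 3)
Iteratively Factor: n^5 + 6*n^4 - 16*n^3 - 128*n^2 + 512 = (n + 4)*(n^4 + 2*n^3 - 24*n^2 - 32*n + 128) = (n + 4)^2*(n^3 - 2*n^2 - 16*n + 32) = (n + 4)^3*(n^2 - 6*n + 8) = (n - 4)*(n + 4)^3*(n - 2)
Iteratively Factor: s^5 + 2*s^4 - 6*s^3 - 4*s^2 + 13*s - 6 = (s + 2)*(s^4 - 6*s^2 + 8*s - 3) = (s - 1)*(s + 2)*(s^3 + s^2 - 5*s + 3) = (s - 1)^2*(s + 2)*(s^2 + 2*s - 3) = (s - 1)^2*(s + 2)*(s + 3)*(s - 1)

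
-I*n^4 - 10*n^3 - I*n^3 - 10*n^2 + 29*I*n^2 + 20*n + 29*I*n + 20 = (n - 5*I)*(n - 4*I)*(n - I)*(-I*n - I)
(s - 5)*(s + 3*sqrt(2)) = s^2 - 5*s + 3*sqrt(2)*s - 15*sqrt(2)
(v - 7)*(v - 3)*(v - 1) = v^3 - 11*v^2 + 31*v - 21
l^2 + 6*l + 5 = (l + 1)*(l + 5)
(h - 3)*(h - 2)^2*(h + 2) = h^4 - 5*h^3 + 2*h^2 + 20*h - 24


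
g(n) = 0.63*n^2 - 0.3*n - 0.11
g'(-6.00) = -7.86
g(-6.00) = 24.37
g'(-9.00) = -11.64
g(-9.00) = 53.62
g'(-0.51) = -0.94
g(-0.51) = 0.21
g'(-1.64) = -2.37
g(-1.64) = 2.08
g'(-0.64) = -1.11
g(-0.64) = 0.34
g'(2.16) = 2.42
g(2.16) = 2.18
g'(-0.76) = -1.26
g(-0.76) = 0.48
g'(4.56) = 5.45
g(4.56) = 11.62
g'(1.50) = 1.59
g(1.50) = 0.86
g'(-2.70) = -3.70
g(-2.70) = 5.29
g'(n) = 1.26*n - 0.3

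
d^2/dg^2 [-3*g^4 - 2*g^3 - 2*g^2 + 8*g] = -36*g^2 - 12*g - 4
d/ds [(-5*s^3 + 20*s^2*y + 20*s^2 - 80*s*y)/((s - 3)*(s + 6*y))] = 5*(s*(s - 3)*(s^2 - 4*s*y - 4*s + 16*y) + s*(s + 6*y)*(s^2 - 4*s*y - 4*s + 16*y) + (s - 3)*(s + 6*y)*(-3*s^2 + 8*s*y + 8*s - 16*y))/((s - 3)^2*(s + 6*y)^2)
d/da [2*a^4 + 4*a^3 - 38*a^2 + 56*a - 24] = 8*a^3 + 12*a^2 - 76*a + 56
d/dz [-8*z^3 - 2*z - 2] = -24*z^2 - 2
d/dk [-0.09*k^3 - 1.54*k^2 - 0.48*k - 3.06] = -0.27*k^2 - 3.08*k - 0.48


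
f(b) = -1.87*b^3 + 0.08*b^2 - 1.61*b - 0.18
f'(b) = -5.61*b^2 + 0.16*b - 1.61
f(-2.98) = 54.82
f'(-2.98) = -51.91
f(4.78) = -210.28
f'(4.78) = -129.02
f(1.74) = -12.59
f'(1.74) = -18.32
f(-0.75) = 1.86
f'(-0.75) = -4.89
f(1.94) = -16.66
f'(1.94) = -22.41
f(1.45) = -8.05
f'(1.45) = -13.17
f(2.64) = -38.28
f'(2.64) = -40.29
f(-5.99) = 414.24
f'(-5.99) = -203.86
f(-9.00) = 1384.02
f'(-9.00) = -457.46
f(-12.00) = 3262.02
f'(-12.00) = -811.37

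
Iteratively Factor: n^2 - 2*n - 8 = (n - 4)*(n + 2)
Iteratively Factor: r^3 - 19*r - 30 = (r - 5)*(r^2 + 5*r + 6) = (r - 5)*(r + 2)*(r + 3)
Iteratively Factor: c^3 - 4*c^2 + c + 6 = (c - 2)*(c^2 - 2*c - 3) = (c - 2)*(c + 1)*(c - 3)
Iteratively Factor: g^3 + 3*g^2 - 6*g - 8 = (g + 1)*(g^2 + 2*g - 8) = (g + 1)*(g + 4)*(g - 2)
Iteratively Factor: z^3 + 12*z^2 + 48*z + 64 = (z + 4)*(z^2 + 8*z + 16) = (z + 4)^2*(z + 4)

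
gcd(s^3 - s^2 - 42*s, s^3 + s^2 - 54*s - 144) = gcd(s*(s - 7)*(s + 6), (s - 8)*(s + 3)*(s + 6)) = s + 6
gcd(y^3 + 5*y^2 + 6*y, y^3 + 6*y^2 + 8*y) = y^2 + 2*y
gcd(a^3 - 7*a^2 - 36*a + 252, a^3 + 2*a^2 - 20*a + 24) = a + 6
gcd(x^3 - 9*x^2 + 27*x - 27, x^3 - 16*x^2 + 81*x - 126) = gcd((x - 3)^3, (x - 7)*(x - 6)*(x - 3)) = x - 3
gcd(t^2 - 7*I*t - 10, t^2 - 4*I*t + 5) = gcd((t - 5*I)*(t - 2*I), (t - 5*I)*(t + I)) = t - 5*I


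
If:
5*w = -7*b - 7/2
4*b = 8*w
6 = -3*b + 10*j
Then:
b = -7/19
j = 93/190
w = -7/38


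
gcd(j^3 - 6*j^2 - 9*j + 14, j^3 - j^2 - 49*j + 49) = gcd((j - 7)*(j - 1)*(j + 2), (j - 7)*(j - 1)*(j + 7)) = j^2 - 8*j + 7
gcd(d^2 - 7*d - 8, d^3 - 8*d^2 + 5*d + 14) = d + 1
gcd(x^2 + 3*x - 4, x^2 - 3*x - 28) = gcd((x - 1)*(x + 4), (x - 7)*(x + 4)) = x + 4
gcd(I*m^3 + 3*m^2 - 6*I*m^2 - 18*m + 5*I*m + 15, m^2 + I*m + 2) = 1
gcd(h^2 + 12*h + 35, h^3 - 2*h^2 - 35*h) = h + 5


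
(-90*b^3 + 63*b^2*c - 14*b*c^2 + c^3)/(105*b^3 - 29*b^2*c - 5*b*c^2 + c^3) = (-30*b^2 + 11*b*c - c^2)/(35*b^2 + 2*b*c - c^2)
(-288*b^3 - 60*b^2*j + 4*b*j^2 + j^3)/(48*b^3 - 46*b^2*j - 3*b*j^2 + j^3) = (-6*b - j)/(b - j)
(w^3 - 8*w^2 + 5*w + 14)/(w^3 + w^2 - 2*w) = (w^3 - 8*w^2 + 5*w + 14)/(w*(w^2 + w - 2))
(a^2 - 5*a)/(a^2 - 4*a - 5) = a/(a + 1)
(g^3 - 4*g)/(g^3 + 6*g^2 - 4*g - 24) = g/(g + 6)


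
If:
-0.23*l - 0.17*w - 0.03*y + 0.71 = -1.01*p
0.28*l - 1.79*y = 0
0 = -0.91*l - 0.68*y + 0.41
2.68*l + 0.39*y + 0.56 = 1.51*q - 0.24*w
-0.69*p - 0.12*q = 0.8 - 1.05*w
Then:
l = 0.40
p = -0.52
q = 1.19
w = 0.56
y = 0.06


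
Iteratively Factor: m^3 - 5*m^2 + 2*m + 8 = (m - 2)*(m^2 - 3*m - 4) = (m - 4)*(m - 2)*(m + 1)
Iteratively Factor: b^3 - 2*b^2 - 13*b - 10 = (b + 2)*(b^2 - 4*b - 5) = (b + 1)*(b + 2)*(b - 5)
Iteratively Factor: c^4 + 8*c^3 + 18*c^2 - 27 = (c + 3)*(c^3 + 5*c^2 + 3*c - 9) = (c + 3)^2*(c^2 + 2*c - 3) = (c - 1)*(c + 3)^2*(c + 3)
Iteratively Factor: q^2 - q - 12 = (q + 3)*(q - 4)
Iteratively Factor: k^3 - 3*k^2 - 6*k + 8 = (k - 4)*(k^2 + k - 2) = (k - 4)*(k + 2)*(k - 1)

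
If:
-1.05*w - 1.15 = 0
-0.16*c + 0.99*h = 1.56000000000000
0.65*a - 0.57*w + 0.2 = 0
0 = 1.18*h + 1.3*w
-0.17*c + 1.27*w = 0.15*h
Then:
No Solution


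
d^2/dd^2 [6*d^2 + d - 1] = 12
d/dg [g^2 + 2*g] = 2*g + 2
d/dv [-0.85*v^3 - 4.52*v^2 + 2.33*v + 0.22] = -2.55*v^2 - 9.04*v + 2.33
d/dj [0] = 0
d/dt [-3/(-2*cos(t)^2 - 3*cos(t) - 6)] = 3*(4*cos(t) + 3)*sin(t)/(3*cos(t) + cos(2*t) + 7)^2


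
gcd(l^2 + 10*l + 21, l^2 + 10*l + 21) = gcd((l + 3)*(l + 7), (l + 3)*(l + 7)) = l^2 + 10*l + 21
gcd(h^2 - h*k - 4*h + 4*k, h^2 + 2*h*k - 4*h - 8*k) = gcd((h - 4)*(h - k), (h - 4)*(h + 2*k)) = h - 4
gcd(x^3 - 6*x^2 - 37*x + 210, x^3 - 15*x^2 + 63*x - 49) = x - 7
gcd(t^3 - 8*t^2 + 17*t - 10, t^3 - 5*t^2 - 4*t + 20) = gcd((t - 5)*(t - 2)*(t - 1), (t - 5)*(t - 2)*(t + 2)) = t^2 - 7*t + 10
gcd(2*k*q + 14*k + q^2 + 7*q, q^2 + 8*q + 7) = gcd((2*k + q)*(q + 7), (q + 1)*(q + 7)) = q + 7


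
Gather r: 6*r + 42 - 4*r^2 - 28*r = -4*r^2 - 22*r + 42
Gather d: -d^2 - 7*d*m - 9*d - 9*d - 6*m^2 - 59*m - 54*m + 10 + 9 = -d^2 + d*(-7*m - 18) - 6*m^2 - 113*m + 19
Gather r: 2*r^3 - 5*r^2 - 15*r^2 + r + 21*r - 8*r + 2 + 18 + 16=2*r^3 - 20*r^2 + 14*r + 36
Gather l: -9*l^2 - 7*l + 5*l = -9*l^2 - 2*l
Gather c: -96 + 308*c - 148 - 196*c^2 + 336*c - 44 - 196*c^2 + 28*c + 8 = -392*c^2 + 672*c - 280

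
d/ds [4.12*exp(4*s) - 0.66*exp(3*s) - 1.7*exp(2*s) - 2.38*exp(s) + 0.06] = (16.48*exp(3*s) - 1.98*exp(2*s) - 3.4*exp(s) - 2.38)*exp(s)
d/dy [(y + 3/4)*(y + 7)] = 2*y + 31/4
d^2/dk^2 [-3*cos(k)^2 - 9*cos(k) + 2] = 9*cos(k) + 6*cos(2*k)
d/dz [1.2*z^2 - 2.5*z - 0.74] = 2.4*z - 2.5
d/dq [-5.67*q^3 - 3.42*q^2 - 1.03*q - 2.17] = -17.01*q^2 - 6.84*q - 1.03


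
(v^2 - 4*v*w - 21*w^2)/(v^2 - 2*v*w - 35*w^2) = (v + 3*w)/(v + 5*w)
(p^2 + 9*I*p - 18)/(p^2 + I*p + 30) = (p + 3*I)/(p - 5*I)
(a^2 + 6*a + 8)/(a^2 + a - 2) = (a + 4)/(a - 1)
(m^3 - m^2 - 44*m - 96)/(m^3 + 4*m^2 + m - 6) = (m^2 - 4*m - 32)/(m^2 + m - 2)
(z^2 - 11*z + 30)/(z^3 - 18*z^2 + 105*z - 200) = (z - 6)/(z^2 - 13*z + 40)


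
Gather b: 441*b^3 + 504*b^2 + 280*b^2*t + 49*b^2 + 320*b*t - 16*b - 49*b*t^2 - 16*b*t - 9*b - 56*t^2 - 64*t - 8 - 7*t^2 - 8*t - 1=441*b^3 + b^2*(280*t + 553) + b*(-49*t^2 + 304*t - 25) - 63*t^2 - 72*t - 9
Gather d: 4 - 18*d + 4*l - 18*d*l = d*(-18*l - 18) + 4*l + 4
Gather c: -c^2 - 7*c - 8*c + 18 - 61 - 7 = -c^2 - 15*c - 50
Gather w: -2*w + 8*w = 6*w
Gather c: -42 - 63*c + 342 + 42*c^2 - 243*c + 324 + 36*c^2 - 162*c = 78*c^2 - 468*c + 624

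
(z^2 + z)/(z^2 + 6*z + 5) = z/(z + 5)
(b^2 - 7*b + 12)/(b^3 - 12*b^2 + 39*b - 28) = (b - 3)/(b^2 - 8*b + 7)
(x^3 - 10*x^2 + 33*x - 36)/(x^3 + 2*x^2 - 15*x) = (x^2 - 7*x + 12)/(x*(x + 5))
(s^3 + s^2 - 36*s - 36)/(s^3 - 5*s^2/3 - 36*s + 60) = 3*(s + 1)/(3*s - 5)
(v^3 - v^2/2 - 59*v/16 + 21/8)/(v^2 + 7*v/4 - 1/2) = (16*v^2 - 40*v + 21)/(4*(4*v - 1))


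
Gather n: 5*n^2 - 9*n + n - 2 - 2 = 5*n^2 - 8*n - 4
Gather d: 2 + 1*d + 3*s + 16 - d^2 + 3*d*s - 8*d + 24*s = -d^2 + d*(3*s - 7) + 27*s + 18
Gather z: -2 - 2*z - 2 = -2*z - 4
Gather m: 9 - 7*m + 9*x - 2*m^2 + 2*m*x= -2*m^2 + m*(2*x - 7) + 9*x + 9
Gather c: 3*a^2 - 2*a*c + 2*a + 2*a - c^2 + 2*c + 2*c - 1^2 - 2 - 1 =3*a^2 + 4*a - c^2 + c*(4 - 2*a) - 4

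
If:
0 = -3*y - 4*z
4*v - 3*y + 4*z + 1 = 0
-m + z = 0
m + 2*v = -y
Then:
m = -3/26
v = -1/52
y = 2/13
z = -3/26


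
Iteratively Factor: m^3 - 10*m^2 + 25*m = (m - 5)*(m^2 - 5*m) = m*(m - 5)*(m - 5)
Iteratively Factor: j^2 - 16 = (j + 4)*(j - 4)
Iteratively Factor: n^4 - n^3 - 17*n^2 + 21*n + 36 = (n + 1)*(n^3 - 2*n^2 - 15*n + 36) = (n - 3)*(n + 1)*(n^2 + n - 12) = (n - 3)^2*(n + 1)*(n + 4)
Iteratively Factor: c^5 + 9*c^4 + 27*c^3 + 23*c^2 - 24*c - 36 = (c + 3)*(c^4 + 6*c^3 + 9*c^2 - 4*c - 12) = (c + 3)^2*(c^3 + 3*c^2 - 4) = (c - 1)*(c + 3)^2*(c^2 + 4*c + 4) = (c - 1)*(c + 2)*(c + 3)^2*(c + 2)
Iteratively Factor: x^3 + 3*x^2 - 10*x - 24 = (x + 4)*(x^2 - x - 6) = (x - 3)*(x + 4)*(x + 2)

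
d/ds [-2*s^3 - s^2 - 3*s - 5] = -6*s^2 - 2*s - 3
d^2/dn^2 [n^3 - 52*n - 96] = 6*n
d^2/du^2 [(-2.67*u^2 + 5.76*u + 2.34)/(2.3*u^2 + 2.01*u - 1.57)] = (85.62762*u^3 + 16.42338*u^2 + 189.70308*u + 58.998246)/(12.167*u^6 + 31.8987*u^5 + 2.96078999999999*u^4 - 35.428059*u^3 - 2.021061*u^2 + 14.863347*u - 3.869893)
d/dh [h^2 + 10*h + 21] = 2*h + 10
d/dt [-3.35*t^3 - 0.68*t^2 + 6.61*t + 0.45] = -10.05*t^2 - 1.36*t + 6.61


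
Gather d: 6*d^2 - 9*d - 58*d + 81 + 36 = 6*d^2 - 67*d + 117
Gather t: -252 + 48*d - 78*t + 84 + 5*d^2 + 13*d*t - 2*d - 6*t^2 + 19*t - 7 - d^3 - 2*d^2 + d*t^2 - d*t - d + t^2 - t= -d^3 + 3*d^2 + 45*d + t^2*(d - 5) + t*(12*d - 60) - 175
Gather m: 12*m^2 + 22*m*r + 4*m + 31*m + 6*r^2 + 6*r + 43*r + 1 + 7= 12*m^2 + m*(22*r + 35) + 6*r^2 + 49*r + 8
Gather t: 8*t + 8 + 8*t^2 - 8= 8*t^2 + 8*t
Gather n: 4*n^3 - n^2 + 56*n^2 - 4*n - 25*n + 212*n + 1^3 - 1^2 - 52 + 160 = 4*n^3 + 55*n^2 + 183*n + 108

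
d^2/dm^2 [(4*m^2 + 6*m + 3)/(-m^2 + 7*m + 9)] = 2*(-34*m^3 - 117*m^2 - 99*m - 120)/(m^6 - 21*m^5 + 120*m^4 + 35*m^3 - 1080*m^2 - 1701*m - 729)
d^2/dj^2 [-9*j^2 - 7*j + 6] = -18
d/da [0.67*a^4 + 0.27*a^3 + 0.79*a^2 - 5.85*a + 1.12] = 2.68*a^3 + 0.81*a^2 + 1.58*a - 5.85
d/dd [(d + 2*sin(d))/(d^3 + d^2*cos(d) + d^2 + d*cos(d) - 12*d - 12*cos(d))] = (-(d + 2*sin(d))*(-d^2*sin(d) + 3*d^2 - d*sin(d) + 2*d*cos(d) + 2*d + 12*sin(d) + cos(d) - 12) + (2*cos(d) + 1)*(d^3 + d^2*cos(d) + d^2 + d*cos(d) - 12*d - 12*cos(d)))/((d - 3)^2*(d + 4)^2*(d + cos(d))^2)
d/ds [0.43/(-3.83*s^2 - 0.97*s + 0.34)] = (3.2938*s + 0.4171)/(3.83*s^2 + 0.97*s - 0.34)^2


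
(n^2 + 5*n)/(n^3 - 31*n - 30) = n/(n^2 - 5*n - 6)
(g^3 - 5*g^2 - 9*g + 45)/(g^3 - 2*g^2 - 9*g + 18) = (g - 5)/(g - 2)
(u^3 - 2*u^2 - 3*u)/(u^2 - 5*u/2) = 2*(u^2 - 2*u - 3)/(2*u - 5)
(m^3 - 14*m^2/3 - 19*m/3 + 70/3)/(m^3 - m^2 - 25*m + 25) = (3*m^2 + m - 14)/(3*(m^2 + 4*m - 5))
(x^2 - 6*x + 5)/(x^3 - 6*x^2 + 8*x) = (x^2 - 6*x + 5)/(x*(x^2 - 6*x + 8))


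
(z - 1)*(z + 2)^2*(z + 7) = z^4 + 10*z^3 + 21*z^2 - 4*z - 28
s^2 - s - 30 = (s - 6)*(s + 5)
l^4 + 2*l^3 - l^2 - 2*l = l*(l - 1)*(l + 1)*(l + 2)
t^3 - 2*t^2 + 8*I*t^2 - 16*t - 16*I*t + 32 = (t - 2)*(t + 4*I)^2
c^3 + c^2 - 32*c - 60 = (c - 6)*(c + 2)*(c + 5)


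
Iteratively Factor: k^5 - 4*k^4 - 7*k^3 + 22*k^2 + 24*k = (k + 1)*(k^4 - 5*k^3 - 2*k^2 + 24*k) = (k - 4)*(k + 1)*(k^3 - k^2 - 6*k) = k*(k - 4)*(k + 1)*(k^2 - k - 6) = k*(k - 4)*(k - 3)*(k + 1)*(k + 2)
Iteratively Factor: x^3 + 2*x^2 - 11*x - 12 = (x + 1)*(x^2 + x - 12) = (x - 3)*(x + 1)*(x + 4)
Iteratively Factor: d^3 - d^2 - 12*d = (d + 3)*(d^2 - 4*d) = (d - 4)*(d + 3)*(d)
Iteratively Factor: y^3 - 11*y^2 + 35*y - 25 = (y - 5)*(y^2 - 6*y + 5) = (y - 5)*(y - 1)*(y - 5)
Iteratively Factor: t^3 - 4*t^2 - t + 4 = (t - 1)*(t^2 - 3*t - 4) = (t - 4)*(t - 1)*(t + 1)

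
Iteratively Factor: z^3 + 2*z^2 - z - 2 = (z - 1)*(z^2 + 3*z + 2) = (z - 1)*(z + 1)*(z + 2)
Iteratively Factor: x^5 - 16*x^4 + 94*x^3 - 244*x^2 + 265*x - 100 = (x - 1)*(x^4 - 15*x^3 + 79*x^2 - 165*x + 100) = (x - 4)*(x - 1)*(x^3 - 11*x^2 + 35*x - 25) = (x - 5)*(x - 4)*(x - 1)*(x^2 - 6*x + 5) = (x - 5)*(x - 4)*(x - 1)^2*(x - 5)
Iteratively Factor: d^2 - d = (d)*(d - 1)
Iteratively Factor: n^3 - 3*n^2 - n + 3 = (n + 1)*(n^2 - 4*n + 3) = (n - 3)*(n + 1)*(n - 1)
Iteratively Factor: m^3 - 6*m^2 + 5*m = (m - 5)*(m^2 - m) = (m - 5)*(m - 1)*(m)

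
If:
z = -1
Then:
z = -1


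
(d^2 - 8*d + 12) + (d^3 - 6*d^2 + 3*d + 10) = d^3 - 5*d^2 - 5*d + 22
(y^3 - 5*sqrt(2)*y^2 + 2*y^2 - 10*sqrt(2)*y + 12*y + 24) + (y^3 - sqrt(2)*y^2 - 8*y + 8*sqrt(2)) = 2*y^3 - 6*sqrt(2)*y^2 + 2*y^2 - 10*sqrt(2)*y + 4*y + 8*sqrt(2) + 24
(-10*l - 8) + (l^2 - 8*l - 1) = l^2 - 18*l - 9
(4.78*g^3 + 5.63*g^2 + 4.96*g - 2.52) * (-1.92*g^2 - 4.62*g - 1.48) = -9.1776*g^5 - 32.8932*g^4 - 42.6082*g^3 - 26.4092*g^2 + 4.3016*g + 3.7296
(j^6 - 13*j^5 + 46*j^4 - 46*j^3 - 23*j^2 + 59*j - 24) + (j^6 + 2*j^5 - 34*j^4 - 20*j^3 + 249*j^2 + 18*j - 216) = 2*j^6 - 11*j^5 + 12*j^4 - 66*j^3 + 226*j^2 + 77*j - 240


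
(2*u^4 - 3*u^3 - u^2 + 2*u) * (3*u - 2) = 6*u^5 - 13*u^4 + 3*u^3 + 8*u^2 - 4*u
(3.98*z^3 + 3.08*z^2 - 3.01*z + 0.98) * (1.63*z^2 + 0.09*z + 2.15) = 6.4874*z^5 + 5.3786*z^4 + 3.9279*z^3 + 7.9485*z^2 - 6.3833*z + 2.107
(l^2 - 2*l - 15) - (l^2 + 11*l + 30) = -13*l - 45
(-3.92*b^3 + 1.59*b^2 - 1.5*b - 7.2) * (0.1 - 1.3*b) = 5.096*b^4 - 2.459*b^3 + 2.109*b^2 + 9.21*b - 0.72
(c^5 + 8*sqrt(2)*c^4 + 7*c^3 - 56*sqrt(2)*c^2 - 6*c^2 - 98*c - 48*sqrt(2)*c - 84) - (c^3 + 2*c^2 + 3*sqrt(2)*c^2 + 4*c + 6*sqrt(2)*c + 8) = c^5 + 8*sqrt(2)*c^4 + 6*c^3 - 59*sqrt(2)*c^2 - 8*c^2 - 102*c - 54*sqrt(2)*c - 92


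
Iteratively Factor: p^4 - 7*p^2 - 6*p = (p)*(p^3 - 7*p - 6) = p*(p - 3)*(p^2 + 3*p + 2) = p*(p - 3)*(p + 2)*(p + 1)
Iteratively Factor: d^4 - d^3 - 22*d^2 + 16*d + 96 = (d + 2)*(d^3 - 3*d^2 - 16*d + 48) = (d - 4)*(d + 2)*(d^2 + d - 12) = (d - 4)*(d + 2)*(d + 4)*(d - 3)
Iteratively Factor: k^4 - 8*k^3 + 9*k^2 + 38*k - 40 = (k - 1)*(k^3 - 7*k^2 + 2*k + 40) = (k - 1)*(k + 2)*(k^2 - 9*k + 20) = (k - 4)*(k - 1)*(k + 2)*(k - 5)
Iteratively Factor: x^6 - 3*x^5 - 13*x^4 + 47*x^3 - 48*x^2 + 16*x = (x + 4)*(x^5 - 7*x^4 + 15*x^3 - 13*x^2 + 4*x) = (x - 1)*(x + 4)*(x^4 - 6*x^3 + 9*x^2 - 4*x) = (x - 1)^2*(x + 4)*(x^3 - 5*x^2 + 4*x) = (x - 1)^3*(x + 4)*(x^2 - 4*x) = x*(x - 1)^3*(x + 4)*(x - 4)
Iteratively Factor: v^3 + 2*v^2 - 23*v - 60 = (v - 5)*(v^2 + 7*v + 12) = (v - 5)*(v + 4)*(v + 3)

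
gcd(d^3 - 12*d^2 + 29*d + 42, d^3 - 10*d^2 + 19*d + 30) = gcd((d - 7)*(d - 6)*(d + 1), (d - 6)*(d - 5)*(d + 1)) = d^2 - 5*d - 6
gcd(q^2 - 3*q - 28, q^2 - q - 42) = q - 7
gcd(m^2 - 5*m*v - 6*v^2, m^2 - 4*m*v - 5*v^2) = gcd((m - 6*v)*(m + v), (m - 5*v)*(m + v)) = m + v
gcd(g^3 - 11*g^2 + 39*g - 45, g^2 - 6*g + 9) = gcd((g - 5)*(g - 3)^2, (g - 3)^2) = g^2 - 6*g + 9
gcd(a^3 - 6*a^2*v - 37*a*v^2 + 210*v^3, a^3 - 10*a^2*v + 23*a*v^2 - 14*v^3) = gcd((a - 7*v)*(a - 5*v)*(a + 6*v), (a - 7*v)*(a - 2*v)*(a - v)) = -a + 7*v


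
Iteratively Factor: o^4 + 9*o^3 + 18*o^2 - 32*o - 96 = (o + 4)*(o^3 + 5*o^2 - 2*o - 24) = (o + 3)*(o + 4)*(o^2 + 2*o - 8) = (o + 3)*(o + 4)^2*(o - 2)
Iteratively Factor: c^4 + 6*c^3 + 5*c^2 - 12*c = (c - 1)*(c^3 + 7*c^2 + 12*c) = (c - 1)*(c + 4)*(c^2 + 3*c) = (c - 1)*(c + 3)*(c + 4)*(c)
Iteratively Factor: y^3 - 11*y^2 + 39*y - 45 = (y - 3)*(y^2 - 8*y + 15) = (y - 5)*(y - 3)*(y - 3)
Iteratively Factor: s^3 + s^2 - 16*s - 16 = (s + 1)*(s^2 - 16) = (s - 4)*(s + 1)*(s + 4)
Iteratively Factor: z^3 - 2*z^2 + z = (z)*(z^2 - 2*z + 1) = z*(z - 1)*(z - 1)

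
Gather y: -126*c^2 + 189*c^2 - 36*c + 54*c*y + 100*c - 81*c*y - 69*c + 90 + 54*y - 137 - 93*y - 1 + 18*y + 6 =63*c^2 - 5*c + y*(-27*c - 21) - 42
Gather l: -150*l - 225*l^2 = -225*l^2 - 150*l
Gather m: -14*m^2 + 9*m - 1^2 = -14*m^2 + 9*m - 1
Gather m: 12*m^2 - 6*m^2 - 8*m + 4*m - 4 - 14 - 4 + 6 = 6*m^2 - 4*m - 16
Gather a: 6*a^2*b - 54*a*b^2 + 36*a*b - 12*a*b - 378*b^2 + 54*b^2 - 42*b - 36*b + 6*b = 6*a^2*b + a*(-54*b^2 + 24*b) - 324*b^2 - 72*b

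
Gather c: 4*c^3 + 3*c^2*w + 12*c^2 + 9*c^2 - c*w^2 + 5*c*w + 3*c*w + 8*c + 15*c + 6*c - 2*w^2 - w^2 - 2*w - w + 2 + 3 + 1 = 4*c^3 + c^2*(3*w + 21) + c*(-w^2 + 8*w + 29) - 3*w^2 - 3*w + 6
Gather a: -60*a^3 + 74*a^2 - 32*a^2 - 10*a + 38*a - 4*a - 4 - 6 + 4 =-60*a^3 + 42*a^2 + 24*a - 6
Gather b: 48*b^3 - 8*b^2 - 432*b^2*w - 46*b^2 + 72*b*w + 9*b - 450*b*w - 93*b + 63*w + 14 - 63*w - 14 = 48*b^3 + b^2*(-432*w - 54) + b*(-378*w - 84)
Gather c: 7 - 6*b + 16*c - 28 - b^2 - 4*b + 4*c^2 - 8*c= -b^2 - 10*b + 4*c^2 + 8*c - 21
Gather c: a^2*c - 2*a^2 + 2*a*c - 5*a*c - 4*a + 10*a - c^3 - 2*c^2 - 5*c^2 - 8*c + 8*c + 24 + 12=-2*a^2 + 6*a - c^3 - 7*c^2 + c*(a^2 - 3*a) + 36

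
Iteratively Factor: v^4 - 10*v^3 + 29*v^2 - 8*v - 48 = (v - 3)*(v^3 - 7*v^2 + 8*v + 16) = (v - 4)*(v - 3)*(v^2 - 3*v - 4) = (v - 4)^2*(v - 3)*(v + 1)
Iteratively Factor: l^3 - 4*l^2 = (l - 4)*(l^2) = l*(l - 4)*(l)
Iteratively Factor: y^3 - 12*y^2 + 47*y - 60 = (y - 4)*(y^2 - 8*y + 15) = (y - 4)*(y - 3)*(y - 5)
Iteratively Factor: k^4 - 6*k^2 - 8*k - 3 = (k + 1)*(k^3 - k^2 - 5*k - 3) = (k + 1)^2*(k^2 - 2*k - 3) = (k - 3)*(k + 1)^2*(k + 1)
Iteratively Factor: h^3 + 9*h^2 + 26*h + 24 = (h + 4)*(h^2 + 5*h + 6) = (h + 2)*(h + 4)*(h + 3)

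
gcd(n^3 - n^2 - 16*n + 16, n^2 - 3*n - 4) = n - 4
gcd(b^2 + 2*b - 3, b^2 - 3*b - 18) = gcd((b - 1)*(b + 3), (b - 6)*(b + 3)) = b + 3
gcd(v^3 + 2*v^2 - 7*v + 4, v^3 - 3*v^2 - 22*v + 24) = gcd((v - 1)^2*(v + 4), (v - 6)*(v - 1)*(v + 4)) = v^2 + 3*v - 4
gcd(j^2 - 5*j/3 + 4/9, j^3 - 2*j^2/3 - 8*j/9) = j - 4/3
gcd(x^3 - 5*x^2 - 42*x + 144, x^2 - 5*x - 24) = x - 8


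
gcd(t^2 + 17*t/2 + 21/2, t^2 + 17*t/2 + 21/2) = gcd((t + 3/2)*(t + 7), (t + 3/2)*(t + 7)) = t^2 + 17*t/2 + 21/2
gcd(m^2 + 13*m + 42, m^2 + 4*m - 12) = m + 6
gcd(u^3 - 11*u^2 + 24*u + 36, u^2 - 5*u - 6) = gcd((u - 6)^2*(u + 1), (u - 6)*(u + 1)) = u^2 - 5*u - 6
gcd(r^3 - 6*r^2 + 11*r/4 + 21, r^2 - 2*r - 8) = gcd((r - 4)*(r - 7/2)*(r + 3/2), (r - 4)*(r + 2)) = r - 4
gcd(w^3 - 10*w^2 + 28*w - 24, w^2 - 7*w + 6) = w - 6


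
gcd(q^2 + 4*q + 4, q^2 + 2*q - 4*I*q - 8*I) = q + 2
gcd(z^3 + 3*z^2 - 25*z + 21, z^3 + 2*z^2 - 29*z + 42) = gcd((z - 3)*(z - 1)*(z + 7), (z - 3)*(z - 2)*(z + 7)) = z^2 + 4*z - 21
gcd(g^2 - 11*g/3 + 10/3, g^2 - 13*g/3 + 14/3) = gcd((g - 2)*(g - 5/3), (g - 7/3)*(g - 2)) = g - 2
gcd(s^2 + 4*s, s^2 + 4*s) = s^2 + 4*s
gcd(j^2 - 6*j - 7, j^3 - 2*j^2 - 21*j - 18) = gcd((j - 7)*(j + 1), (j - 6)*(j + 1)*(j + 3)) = j + 1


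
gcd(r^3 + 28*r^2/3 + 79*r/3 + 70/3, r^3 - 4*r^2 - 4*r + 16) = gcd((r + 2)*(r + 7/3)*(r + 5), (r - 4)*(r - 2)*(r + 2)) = r + 2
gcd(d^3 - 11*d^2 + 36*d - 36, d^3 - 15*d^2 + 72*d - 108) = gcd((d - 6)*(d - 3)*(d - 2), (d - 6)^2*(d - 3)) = d^2 - 9*d + 18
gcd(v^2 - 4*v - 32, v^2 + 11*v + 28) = v + 4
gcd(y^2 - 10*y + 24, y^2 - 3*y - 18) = y - 6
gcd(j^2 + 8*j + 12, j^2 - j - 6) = j + 2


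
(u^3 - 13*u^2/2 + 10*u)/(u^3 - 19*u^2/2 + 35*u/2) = (u - 4)/(u - 7)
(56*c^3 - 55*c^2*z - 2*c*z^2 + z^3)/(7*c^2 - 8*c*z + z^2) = (-56*c^2 - c*z + z^2)/(-7*c + z)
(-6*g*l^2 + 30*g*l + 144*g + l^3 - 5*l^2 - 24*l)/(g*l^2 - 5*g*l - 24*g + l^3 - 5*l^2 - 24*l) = (-6*g + l)/(g + l)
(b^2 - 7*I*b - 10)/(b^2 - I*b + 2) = (b - 5*I)/(b + I)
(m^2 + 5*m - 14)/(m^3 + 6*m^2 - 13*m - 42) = (m - 2)/(m^2 - m - 6)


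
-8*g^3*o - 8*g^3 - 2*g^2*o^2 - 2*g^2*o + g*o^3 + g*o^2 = (-4*g + o)*(2*g + o)*(g*o + g)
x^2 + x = x*(x + 1)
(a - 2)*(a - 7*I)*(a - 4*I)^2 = a^4 - 2*a^3 - 15*I*a^3 - 72*a^2 + 30*I*a^2 + 144*a + 112*I*a - 224*I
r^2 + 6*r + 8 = (r + 2)*(r + 4)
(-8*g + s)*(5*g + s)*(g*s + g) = -40*g^3*s - 40*g^3 - 3*g^2*s^2 - 3*g^2*s + g*s^3 + g*s^2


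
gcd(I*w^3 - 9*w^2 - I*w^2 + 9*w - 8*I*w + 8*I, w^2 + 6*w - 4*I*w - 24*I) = 1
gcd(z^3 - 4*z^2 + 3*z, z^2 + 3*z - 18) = z - 3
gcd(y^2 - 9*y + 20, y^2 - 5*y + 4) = y - 4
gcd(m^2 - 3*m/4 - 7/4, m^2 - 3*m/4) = 1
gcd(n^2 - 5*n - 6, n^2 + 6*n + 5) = n + 1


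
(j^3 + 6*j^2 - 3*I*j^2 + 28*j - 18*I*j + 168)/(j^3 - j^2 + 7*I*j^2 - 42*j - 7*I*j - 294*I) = (j^2 - 3*I*j + 28)/(j^2 + 7*j*(-1 + I) - 49*I)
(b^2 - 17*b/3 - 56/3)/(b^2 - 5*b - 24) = (b + 7/3)/(b + 3)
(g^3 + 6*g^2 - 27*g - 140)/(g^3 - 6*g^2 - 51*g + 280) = (g + 4)/(g - 8)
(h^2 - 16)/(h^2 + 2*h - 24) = (h + 4)/(h + 6)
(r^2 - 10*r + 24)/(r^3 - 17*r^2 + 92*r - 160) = (r - 6)/(r^2 - 13*r + 40)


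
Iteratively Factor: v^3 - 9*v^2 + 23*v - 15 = (v - 1)*(v^2 - 8*v + 15) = (v - 3)*(v - 1)*(v - 5)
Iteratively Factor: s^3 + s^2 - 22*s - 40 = (s - 5)*(s^2 + 6*s + 8) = (s - 5)*(s + 4)*(s + 2)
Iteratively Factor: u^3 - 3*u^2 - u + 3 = (u - 1)*(u^2 - 2*u - 3) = (u - 1)*(u + 1)*(u - 3)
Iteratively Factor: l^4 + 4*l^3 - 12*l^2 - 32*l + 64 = (l - 2)*(l^3 + 6*l^2 - 32) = (l - 2)*(l + 4)*(l^2 + 2*l - 8) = (l - 2)^2*(l + 4)*(l + 4)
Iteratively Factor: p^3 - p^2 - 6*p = (p - 3)*(p^2 + 2*p) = (p - 3)*(p + 2)*(p)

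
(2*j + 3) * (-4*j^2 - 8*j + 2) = -8*j^3 - 28*j^2 - 20*j + 6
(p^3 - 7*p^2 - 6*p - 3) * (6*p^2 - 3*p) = 6*p^5 - 45*p^4 - 15*p^3 + 9*p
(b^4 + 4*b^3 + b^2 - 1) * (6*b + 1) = 6*b^5 + 25*b^4 + 10*b^3 + b^2 - 6*b - 1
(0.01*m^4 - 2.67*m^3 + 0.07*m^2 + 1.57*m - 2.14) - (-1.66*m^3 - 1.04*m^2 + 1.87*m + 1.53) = 0.01*m^4 - 1.01*m^3 + 1.11*m^2 - 0.3*m - 3.67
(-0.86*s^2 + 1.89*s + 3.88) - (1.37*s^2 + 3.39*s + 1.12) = -2.23*s^2 - 1.5*s + 2.76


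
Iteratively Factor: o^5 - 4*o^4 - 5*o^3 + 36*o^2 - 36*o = (o - 2)*(o^4 - 2*o^3 - 9*o^2 + 18*o) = (o - 2)^2*(o^3 - 9*o) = o*(o - 2)^2*(o^2 - 9) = o*(o - 2)^2*(o + 3)*(o - 3)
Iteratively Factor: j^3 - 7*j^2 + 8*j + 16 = (j - 4)*(j^2 - 3*j - 4) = (j - 4)^2*(j + 1)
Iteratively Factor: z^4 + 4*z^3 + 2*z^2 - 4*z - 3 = (z - 1)*(z^3 + 5*z^2 + 7*z + 3) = (z - 1)*(z + 3)*(z^2 + 2*z + 1) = (z - 1)*(z + 1)*(z + 3)*(z + 1)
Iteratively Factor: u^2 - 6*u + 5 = (u - 1)*(u - 5)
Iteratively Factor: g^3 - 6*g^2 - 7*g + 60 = (g + 3)*(g^2 - 9*g + 20) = (g - 5)*(g + 3)*(g - 4)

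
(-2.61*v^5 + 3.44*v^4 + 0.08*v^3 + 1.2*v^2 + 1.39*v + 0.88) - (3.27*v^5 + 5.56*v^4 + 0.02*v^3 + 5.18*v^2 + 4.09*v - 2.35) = -5.88*v^5 - 2.12*v^4 + 0.06*v^3 - 3.98*v^2 - 2.7*v + 3.23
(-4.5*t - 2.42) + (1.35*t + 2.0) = -3.15*t - 0.42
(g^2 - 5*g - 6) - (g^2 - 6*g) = g - 6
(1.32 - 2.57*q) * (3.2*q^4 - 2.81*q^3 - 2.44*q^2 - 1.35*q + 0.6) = -8.224*q^5 + 11.4457*q^4 + 2.5616*q^3 + 0.2487*q^2 - 3.324*q + 0.792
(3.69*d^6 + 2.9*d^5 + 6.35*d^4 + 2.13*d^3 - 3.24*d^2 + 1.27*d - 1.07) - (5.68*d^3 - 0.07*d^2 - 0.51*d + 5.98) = 3.69*d^6 + 2.9*d^5 + 6.35*d^4 - 3.55*d^3 - 3.17*d^2 + 1.78*d - 7.05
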